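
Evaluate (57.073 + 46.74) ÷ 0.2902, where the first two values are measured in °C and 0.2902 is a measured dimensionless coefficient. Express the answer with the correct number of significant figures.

57.073 °C + 46.74 °C = 103.813 °C; the sum is limited to 2 decimal places (5 s.f.).
Carrying full precision, 103.813 ÷ 0.2902 = 357.729152309… °C; 0.2902 has 4 s.f., so the result keeps min(5, 4) = 4 s.f.
Rounded to 4 significant figures: 3.577 × 10² °C.

3.577 × 10² °C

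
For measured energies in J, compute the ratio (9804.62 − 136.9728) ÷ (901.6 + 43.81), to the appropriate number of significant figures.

10.23

9804.62 − 136.9728 = 9667.6472, limited to 2 d.p. → 6 s.f.; 901.6 + 43.81 = 945.41, limited to 1 d.p. → 4 s.f.
Carrying full precision, 9667.6472 ÷ 945.41 = 10.2258778731…; keep min(6, 4) = 4 s.f.
Rounded to 4 significant figures: 10.23.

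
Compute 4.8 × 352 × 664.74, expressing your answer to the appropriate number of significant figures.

1.1 × 10⁶

4.8 × 352 × 664.74 = 1123144.704
Multiplication/division keeps the fewest significant figures: 4.8 → 2 s.f., 352 → 3 s.f., 664.74 → 5 s.f.; limit is 2.
Rounded to 2 significant figures: 1.1 × 10⁶.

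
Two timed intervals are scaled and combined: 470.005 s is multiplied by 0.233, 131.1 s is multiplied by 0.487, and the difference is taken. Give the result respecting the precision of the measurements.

46 s

470.005 × 0.233 = 109.511165 → 1.10 × 10^2 s (3 s.f., last digit at the 10^0 place).
131.1 × 0.487 = 63.8457 → 63.8 s (3 s.f., last digit at the 10^-1 place).
Difference: 45.665465 s; keep the coarser place, 10^0.
Result: 46 s.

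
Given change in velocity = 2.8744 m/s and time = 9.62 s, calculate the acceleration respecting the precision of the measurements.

0.299 m/s²

acceleration = 2.8744 m/s ÷ 9.62 s = 0.298794178794… m/s².
2.8744 has 5 significant figures; 9.62 has 3.
Division/multiplication keeps the fewest: 3 significant figures.
Rounded: 0.299 m/s².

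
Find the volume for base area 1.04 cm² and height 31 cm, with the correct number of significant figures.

volume = 1.04 cm² × 31 cm = 32.24 cm³.
1.04 has 3 significant figures; 31 has 2.
Division/multiplication keeps the fewest: 2 significant figures.
Rounded: 32 cm³.

32 cm³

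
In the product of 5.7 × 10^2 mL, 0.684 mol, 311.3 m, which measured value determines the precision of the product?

5.7 × 10^2 mL → 2 s.f.; 0.684 mol → 3 s.f.; 311.3 m → 4 s.f.
The fewest is 2 significant figures, from 5.7 × 10^2 mL.

5.7 × 10^2 mL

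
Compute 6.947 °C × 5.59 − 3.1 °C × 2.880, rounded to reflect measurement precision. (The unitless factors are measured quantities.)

29.9 °C

6.947 × 5.59 = 38.83373 → 38.8 °C (3 s.f., last digit at the 10^-1 place).
3.1 × 2.880 = 8.928 → 8.9 °C (2 s.f., last digit at the 10^-1 place).
Difference: 29.90573 °C; keep the coarser place, 10^-1.
Result: 29.9 °C.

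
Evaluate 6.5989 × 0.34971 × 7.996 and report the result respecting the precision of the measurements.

6.5989 × 0.34971 × 7.996 = 18.4523797467…
Multiplication/division keeps the fewest significant figures: 6.5989 → 5 s.f., 0.34971 → 5 s.f., 7.996 → 4 s.f.; limit is 4.
Rounded to 4 significant figures: 18.45.

18.45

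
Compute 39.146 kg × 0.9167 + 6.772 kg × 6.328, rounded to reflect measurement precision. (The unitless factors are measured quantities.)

78.74 kg

39.146 × 0.9167 = 35.8851382 → 35.89 kg (4 s.f., last digit at the 10^-2 place).
6.772 × 6.328 = 42.853216 → 42.85 kg (4 s.f., last digit at the 10^-2 place).
Sum: 78.7383542 kg; keep the coarser place, 10^-2.
Result: 78.74 kg.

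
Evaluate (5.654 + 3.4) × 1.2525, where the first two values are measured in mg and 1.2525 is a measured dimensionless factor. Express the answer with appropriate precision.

5.654 mg + 3.4 mg = 9.054 mg; the sum is limited to 1 decimal place (2 s.f.).
Carrying full precision, 9.054 × 1.2525 = 11.340135 mg; 1.2525 has 5 s.f., so the result keeps min(2, 5) = 2 s.f.
Rounded to 2 significant figures: 11 mg.

11 mg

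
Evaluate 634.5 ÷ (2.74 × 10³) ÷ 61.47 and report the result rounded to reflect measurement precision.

634.5 ÷ (2.74 × 10³) ÷ 61.47 = 0.00376719282684…
Multiplication/division keeps the fewest significant figures: 634.5 → 4 s.f., 2.74 × 10³ → 3 s.f., 61.47 → 4 s.f.; limit is 3.
Rounded to 3 significant figures: 3.77 × 10⁻³.

3.77 × 10⁻³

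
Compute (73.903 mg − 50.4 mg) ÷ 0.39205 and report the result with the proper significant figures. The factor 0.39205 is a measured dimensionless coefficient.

59.9 mg

73.903 mg − 50.4 mg = 23.503 mg; the difference is limited to 1 decimal place (3 s.f.).
Carrying full precision, 23.503 ÷ 0.39205 = 59.9489860987… mg; 0.39205 has 5 s.f., so the result keeps min(3, 5) = 3 s.f.
Rounded to 3 significant figures: 59.9 mg.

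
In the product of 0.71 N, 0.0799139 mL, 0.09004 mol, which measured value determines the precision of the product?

0.71 N → 2 s.f.; 0.0799139 mL → 6 s.f.; 0.09004 mol → 4 s.f.
The fewest is 2 significant figures, from 0.71 N.

0.71 N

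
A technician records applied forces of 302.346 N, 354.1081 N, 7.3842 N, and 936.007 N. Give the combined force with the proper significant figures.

1599.845 N

302.346 N + 354.1081 N + 7.3842 N + 936.007 N = 1599.8453 N.
Addition/subtraction keeps the fewest decimal places: 302.346 → 3 decimal places, 354.1081 → 4 decimal places, 7.3842 → 4 decimal places, 936.007 → 3 decimal places; limit is 3.
Rounded to 3 decimal places: 1599.845 N.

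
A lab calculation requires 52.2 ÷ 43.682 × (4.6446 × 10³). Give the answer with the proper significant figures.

52.2 ÷ 43.682 × (4.6446 × 10³) = 5550.29806328…
Multiplication/division keeps the fewest significant figures: 52.2 → 3 s.f., 43.682 → 5 s.f., 4.6446 × 10³ → 5 s.f.; limit is 3.
Rounded to 3 significant figures: 5.55 × 10³.

5.55 × 10³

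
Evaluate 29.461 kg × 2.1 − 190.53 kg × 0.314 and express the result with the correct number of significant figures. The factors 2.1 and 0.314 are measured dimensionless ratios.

29.461 × 2.1 = 61.8681 → 62 kg (2 s.f., last digit at the 10^0 place).
190.53 × 0.314 = 59.82642 → 59.8 kg (3 s.f., last digit at the 10^-1 place).
Difference: 2.04168 kg; keep the coarser place, 10^0.
Result: 2 kg.

2 kg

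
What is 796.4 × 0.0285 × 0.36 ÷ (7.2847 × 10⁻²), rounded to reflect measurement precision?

1.1 × 10²

796.4 × 0.0285 × 0.36 ÷ (7.2847 × 10⁻²) = 112.167474295…
Multiplication/division keeps the fewest significant figures: 796.4 → 4 s.f., 0.0285 → 3 s.f., 0.36 → 2 s.f., 7.2847 × 10⁻² → 5 s.f.; limit is 2.
Rounded to 2 significant figures: 1.1 × 10².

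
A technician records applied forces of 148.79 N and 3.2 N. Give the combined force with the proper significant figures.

148.79 N + 3.2 N = 151.99 N.
Addition/subtraction keeps the fewest decimal places: 148.79 → 2 decimal places, 3.2 → 1 decimal place; limit is 1.
Rounded to 1 decimal place: 152.0 N.

152.0 N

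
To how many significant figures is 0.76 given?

2

0.76: leading zeros are not significant.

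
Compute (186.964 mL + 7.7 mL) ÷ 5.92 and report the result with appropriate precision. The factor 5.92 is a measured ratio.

186.964 mL + 7.7 mL = 194.664 mL; the sum is limited to 1 decimal place (4 s.f.).
Carrying full precision, 194.664 ÷ 5.92 = 32.8824324324… mL; 5.92 has 3 s.f., so the result keeps min(4, 3) = 3 s.f.
Rounded to 3 significant figures: 32.9 mL.

32.9 mL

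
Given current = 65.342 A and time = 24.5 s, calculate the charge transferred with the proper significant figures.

charge transferred = 65.342 A × 24.5 s = 1600.879 C.
65.342 has 5 significant figures; 24.5 has 3.
Division/multiplication keeps the fewest: 3 significant figures.
Rounded: 1.60 × 10^3 C.

1.60 × 10^3 C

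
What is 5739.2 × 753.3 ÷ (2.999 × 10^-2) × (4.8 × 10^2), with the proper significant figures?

5739.2 × 753.3 ÷ (2.999 × 10^-2) × (4.8 × 10^2) = 6.91964952584 × 10^10…
Multiplication/division keeps the fewest significant figures: 5739.2 → 5 s.f., 753.3 → 4 s.f., 2.999 × 10^-2 → 4 s.f., 4.8 × 10^2 → 2 s.f.; limit is 2.
Rounded to 2 significant figures: 6.9 × 10^10.

6.9 × 10^10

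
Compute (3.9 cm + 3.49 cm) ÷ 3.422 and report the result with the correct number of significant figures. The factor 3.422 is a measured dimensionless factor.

2.2 cm

3.9 cm + 3.49 cm = 7.39 cm; the sum is limited to 1 decimal place (2 s.f.).
Carrying full precision, 7.39 ÷ 3.422 = 2.15955581531… cm; 3.422 has 4 s.f., so the result keeps min(2, 4) = 2 s.f.
Rounded to 2 significant figures: 2.2 cm.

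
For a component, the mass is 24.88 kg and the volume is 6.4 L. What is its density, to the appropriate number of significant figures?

density = 24.88 kg ÷ 6.4 L = 3.8875 kg/L.
24.88 has 4 significant figures; 6.4 has 2.
Division/multiplication keeps the fewest: 2 significant figures.
Rounded: 3.9 kg/L.

3.9 kg/L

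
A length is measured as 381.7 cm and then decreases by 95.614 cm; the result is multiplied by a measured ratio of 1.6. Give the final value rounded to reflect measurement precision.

4.6 × 10² cm

381.7 cm − 95.614 cm = 286.086 cm; the difference is limited to 1 decimal place (4 s.f.).
Carrying full precision, 286.086 × 1.6 = 457.7376 cm; 1.6 has 2 s.f., so the result keeps min(4, 2) = 2 s.f.
Rounded to 2 significant figures: 4.6 × 10² cm.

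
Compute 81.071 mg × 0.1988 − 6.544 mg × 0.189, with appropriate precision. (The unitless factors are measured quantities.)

14.88 mg

81.071 × 0.1988 = 16.1169148 → 16.12 mg (4 s.f., last digit at the 10^-2 place).
6.544 × 0.189 = 1.236816 → 1.24 mg (3 s.f., last digit at the 10^-2 place).
Difference: 14.8800988 mg; keep the coarser place, 10^-2.
Result: 14.88 mg.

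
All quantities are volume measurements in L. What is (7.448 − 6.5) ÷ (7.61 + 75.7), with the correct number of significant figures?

7.448 − 6.5 = 0.948, limited to 1 d.p. → 1 s.f.; 7.61 + 75.7 = 83.31, limited to 1 d.p. → 3 s.f.
Carrying full precision, 0.948 ÷ 83.31 = 0.0113791861721…; keep min(1, 3) = 1 s.f.
Rounded to 1 significant figure: 0.01.

0.01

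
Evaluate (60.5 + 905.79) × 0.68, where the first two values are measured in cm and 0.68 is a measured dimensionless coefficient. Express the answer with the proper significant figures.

6.6 × 10² cm

60.5 cm + 905.79 cm = 966.29 cm; the sum is limited to 1 decimal place (4 s.f.).
Carrying full precision, 966.29 × 0.68 = 657.0772 cm; 0.68 has 2 s.f., so the result keeps min(4, 2) = 2 s.f.
Rounded to 2 significant figures: 6.6 × 10² cm.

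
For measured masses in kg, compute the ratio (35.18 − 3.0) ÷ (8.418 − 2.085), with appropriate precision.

35.18 − 3.0 = 32.18, limited to 1 d.p. → 3 s.f.; 8.418 − 2.085 = 6.333, limited to 3 d.p. → 4 s.f.
Carrying full precision, 32.18 ÷ 6.333 = 5.08132006948…; keep min(3, 4) = 3 s.f.
Rounded to 3 significant figures: 5.08.

5.08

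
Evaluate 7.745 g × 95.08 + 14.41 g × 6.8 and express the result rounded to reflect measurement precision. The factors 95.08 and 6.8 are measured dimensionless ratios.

834 g

7.745 × 95.08 = 736.3946 → 736.4 g (4 s.f., last digit at the 10^-1 place).
14.41 × 6.8 = 97.988 → 98 g (2 s.f., last digit at the 10^0 place).
Sum: 834.3826 g; keep the coarser place, 10^0.
Result: 834 g.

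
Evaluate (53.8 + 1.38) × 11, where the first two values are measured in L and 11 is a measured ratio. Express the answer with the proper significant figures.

6.1 × 10² L

53.8 L + 1.38 L = 55.18 L; the sum is limited to 1 decimal place (3 s.f.).
Carrying full precision, 55.18 × 11 = 606.98 L; 11 has 2 s.f., so the result keeps min(3, 2) = 2 s.f.
Rounded to 2 significant figures: 6.1 × 10² L.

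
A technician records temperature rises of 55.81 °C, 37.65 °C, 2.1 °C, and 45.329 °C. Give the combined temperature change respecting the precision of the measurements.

55.81 °C + 37.65 °C + 2.1 °C + 45.329 °C = 140.889 °C.
Addition/subtraction keeps the fewest decimal places: 55.81 → 2 decimal places, 37.65 → 2 decimal places, 2.1 → 1 decimal place, 45.329 → 3 decimal places; limit is 1.
Rounded to 1 decimal place: 140.9 °C.

140.9 °C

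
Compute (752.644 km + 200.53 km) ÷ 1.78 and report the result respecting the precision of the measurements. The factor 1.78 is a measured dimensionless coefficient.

535 km

752.644 km + 200.53 km = 953.174 km; the sum is limited to 2 decimal places (5 s.f.).
Carrying full precision, 953.174 ÷ 1.78 = 535.491011236… km; 1.78 has 3 s.f., so the result keeps min(5, 3) = 3 s.f.
Rounded to 3 significant figures: 535 km.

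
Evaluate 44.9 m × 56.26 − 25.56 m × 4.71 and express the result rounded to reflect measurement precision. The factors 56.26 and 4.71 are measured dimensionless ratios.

44.9 × 56.26 = 2526.074 → 2.53 × 10³ m (3 s.f., last digit at the 10^1 place).
25.56 × 4.71 = 120.3876 → 120. m (3 s.f., last digit at the 10^0 place).
Difference: 2405.6864 m; keep the coarser place, 10^1.
Result: 2.41 × 10³ m.

2.41 × 10³ m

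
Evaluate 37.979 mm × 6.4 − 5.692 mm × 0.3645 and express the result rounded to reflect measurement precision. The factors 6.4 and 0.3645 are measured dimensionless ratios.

37.979 × 6.4 = 243.0656 → 2.4 × 10^2 mm (2 s.f., last digit at the 10^1 place).
5.692 × 0.3645 = 2.074734 → 2.075 mm (4 s.f., last digit at the 10^-3 place).
Difference: 240.990866 mm; keep the coarser place, 10^1.
Result: 2.4 × 10^2 mm.

2.4 × 10^2 mm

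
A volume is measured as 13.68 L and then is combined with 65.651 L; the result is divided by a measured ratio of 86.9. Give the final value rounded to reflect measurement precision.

0.913 L

13.68 L + 65.651 L = 79.331 L; the sum is limited to 2 decimal places (4 s.f.).
Carrying full precision, 79.331 ÷ 86.9 = 0.912899884925… L; 86.9 has 3 s.f., so the result keeps min(4, 3) = 3 s.f.
Rounded to 3 significant figures: 0.913 L.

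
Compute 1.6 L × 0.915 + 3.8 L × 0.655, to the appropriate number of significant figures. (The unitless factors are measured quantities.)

4.0 L

1.6 × 0.915 = 1.464 → 1.5 L (2 s.f., last digit at the 10^-1 place).
3.8 × 0.655 = 2.489 → 2.5 L (2 s.f., last digit at the 10^-1 place).
Sum: 3.953 L; keep the coarser place, 10^-1.
Result: 4.0 L.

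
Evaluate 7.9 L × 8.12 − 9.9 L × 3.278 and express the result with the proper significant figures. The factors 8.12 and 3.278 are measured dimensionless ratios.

32 L

7.9 × 8.12 = 64.148 → 64 L (2 s.f., last digit at the 10^0 place).
9.9 × 3.278 = 32.4522 → 32 L (2 s.f., last digit at the 10^0 place).
Difference: 31.6958 L; keep the coarser place, 10^0.
Result: 32 L.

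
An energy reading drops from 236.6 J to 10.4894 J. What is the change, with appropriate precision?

236.6 J − 10.4894 J = 226.1106 J.
Addition/subtraction keeps the fewest decimal places: 236.6 → 1 decimal place, 10.4894 → 4 decimal places; limit is 1.
Rounded to 1 decimal place: 226.1 J.

226.1 J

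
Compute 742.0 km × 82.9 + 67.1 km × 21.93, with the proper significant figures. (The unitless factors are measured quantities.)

6.30 × 10^4 km

742.0 × 82.9 = 61511.8 → 6.15 × 10^4 km (3 s.f., last digit at the 10^2 place).
67.1 × 21.93 = 1471.503 → 1.47 × 10^3 km (3 s.f., last digit at the 10^1 place).
Sum: 62983.303 km; keep the coarser place, 10^2.
Result: 6.30 × 10^4 km.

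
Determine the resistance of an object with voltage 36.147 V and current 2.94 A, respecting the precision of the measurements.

resistance = 36.147 V ÷ 2.94 A = 12.2948979592… Ω.
36.147 has 5 significant figures; 2.94 has 3.
Division/multiplication keeps the fewest: 3 significant figures.
Rounded: 12.3 Ω.

12.3 Ω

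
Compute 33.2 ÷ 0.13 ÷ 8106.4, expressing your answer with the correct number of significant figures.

0.032

33.2 ÷ 0.13 ÷ 8106.4 = 0.0315040727554…
Multiplication/division keeps the fewest significant figures: 33.2 → 3 s.f., 0.13 → 2 s.f., 8106.4 → 5 s.f.; limit is 2.
Rounded to 2 significant figures: 0.032.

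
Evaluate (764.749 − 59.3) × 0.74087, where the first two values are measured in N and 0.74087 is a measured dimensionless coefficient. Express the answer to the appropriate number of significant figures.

764.749 N − 59.3 N = 705.449 N; the difference is limited to 1 decimal place (4 s.f.).
Carrying full precision, 705.449 × 0.74087 = 522.64600063 N; 0.74087 has 5 s.f., so the result keeps min(4, 5) = 4 s.f.
Rounded to 4 significant figures: 522.6 N.

522.6 N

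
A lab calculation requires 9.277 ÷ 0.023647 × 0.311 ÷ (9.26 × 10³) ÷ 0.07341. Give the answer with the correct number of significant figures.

0.179

9.277 ÷ 0.023647 × 0.311 ÷ (9.26 × 10³) ÷ 0.07341 = 0.179483976773…
Multiplication/division keeps the fewest significant figures: 9.277 → 4 s.f., 0.023647 → 5 s.f., 0.311 → 3 s.f., 9.26 × 10³ → 3 s.f., 0.07341 → 4 s.f.; limit is 3.
Rounded to 3 significant figures: 0.179.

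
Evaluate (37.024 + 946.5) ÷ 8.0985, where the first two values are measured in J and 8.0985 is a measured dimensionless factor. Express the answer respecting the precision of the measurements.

37.024 J + 946.5 J = 983.524 J; the sum is limited to 1 decimal place (4 s.f.).
Carrying full precision, 983.524 ÷ 8.0985 = 121.445205902… J; 8.0985 has 5 s.f., so the result keeps min(4, 5) = 4 s.f.
Rounded to 4 significant figures: 121.4 J.

121.4 J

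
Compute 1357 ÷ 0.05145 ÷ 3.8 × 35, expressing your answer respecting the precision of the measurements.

2.4 × 10^5

1357 ÷ 0.05145 ÷ 3.8 × 35 = 242928.750448…
Multiplication/division keeps the fewest significant figures: 1357 → 4 s.f., 0.05145 → 4 s.f., 3.8 → 2 s.f., 35 → 2 s.f.; limit is 2.
Rounded to 2 significant figures: 2.4 × 10^5.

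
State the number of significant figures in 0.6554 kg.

4

0.6554: leading zeros are not significant.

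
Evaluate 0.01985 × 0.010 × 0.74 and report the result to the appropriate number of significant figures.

1.5 × 10^-4

0.01985 × 0.010 × 0.74 = 0.00014689
Multiplication/division keeps the fewest significant figures: 0.01985 → 4 s.f., 0.010 → 2 s.f., 0.74 → 2 s.f.; limit is 2.
Rounded to 2 significant figures: 1.5 × 10^-4.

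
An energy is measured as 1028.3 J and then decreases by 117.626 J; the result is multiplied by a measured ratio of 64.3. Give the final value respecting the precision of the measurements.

1028.3 J − 117.626 J = 910.674 J; the difference is limited to 1 decimal place (4 s.f.).
Carrying full precision, 910.674 × 64.3 = 58556.3382 J; 64.3 has 3 s.f., so the result keeps min(4, 3) = 3 s.f.
Rounded to 3 significant figures: 5.86 × 10⁴ J.

5.86 × 10⁴ J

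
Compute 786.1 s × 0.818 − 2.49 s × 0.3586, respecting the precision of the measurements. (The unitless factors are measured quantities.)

786.1 × 0.818 = 643.0298 → 643 s (3 s.f., last digit at the 10^0 place).
2.49 × 0.3586 = 0.892914 → 0.893 s (3 s.f., last digit at the 10^-3 place).
Difference: 642.136886 s; keep the coarser place, 10^0.
Result: 642 s.

642 s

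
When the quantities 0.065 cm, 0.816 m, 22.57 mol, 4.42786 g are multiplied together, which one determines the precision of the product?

0.065 cm

0.065 cm → 2 s.f.; 0.816 m → 3 s.f.; 22.57 mol → 4 s.f.; 4.42786 g → 6 s.f.
The fewest is 2 significant figures, from 0.065 cm.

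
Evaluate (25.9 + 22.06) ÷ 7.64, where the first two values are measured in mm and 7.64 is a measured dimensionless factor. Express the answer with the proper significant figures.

6.28 mm

25.9 mm + 22.06 mm = 47.96 mm; the sum is limited to 1 decimal place (3 s.f.).
Carrying full precision, 47.96 ÷ 7.64 = 6.27748691099… mm; 7.64 has 3 s.f., so the result keeps min(3, 3) = 3 s.f.
Rounded to 3 significant figures: 6.28 mm.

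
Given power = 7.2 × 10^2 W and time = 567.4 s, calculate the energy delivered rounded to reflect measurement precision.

4.1 × 10^5 J

energy delivered = 7.2 × 10^2 W × 567.4 s = 408528 J.
7.2 × 10^2 has 2 significant figures; 567.4 has 4.
Division/multiplication keeps the fewest: 2 significant figures.
Rounded: 4.1 × 10^5 J.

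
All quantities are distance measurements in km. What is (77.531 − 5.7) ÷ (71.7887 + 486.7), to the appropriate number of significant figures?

0.129

77.531 − 5.7 = 71.831, limited to 1 d.p. → 3 s.f.; 71.7887 + 486.7 = 558.4887, limited to 1 d.p. → 4 s.f.
Carrying full precision, 71.831 ÷ 558.4887 = 0.128616747304…; keep min(3, 4) = 3 s.f.
Rounded to 3 significant figures: 0.129.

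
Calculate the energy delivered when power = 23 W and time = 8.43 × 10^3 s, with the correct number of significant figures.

1.9 × 10^5 J

energy delivered = 23 W × 8.43 × 10^3 s = 193890 J.
23 has 2 significant figures; 8.43 × 10^3 has 3.
Division/multiplication keeps the fewest: 2 significant figures.
Rounded: 1.9 × 10^5 J.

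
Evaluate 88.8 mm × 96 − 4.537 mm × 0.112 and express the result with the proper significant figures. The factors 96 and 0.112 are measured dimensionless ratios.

8.5 × 10³ mm

88.8 × 96 = 8524.8 → 8.5 × 10³ mm (2 s.f., last digit at the 10^2 place).
4.537 × 0.112 = 0.508144 → 0.508 mm (3 s.f., last digit at the 10^-3 place).
Difference: 8524.291856 mm; keep the coarser place, 10^2.
Result: 8.5 × 10³ mm.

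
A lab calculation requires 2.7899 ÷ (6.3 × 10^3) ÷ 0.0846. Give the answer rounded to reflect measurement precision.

2.7899 ÷ (6.3 × 10^3) ÷ 0.0846 = 0.00523453037637…
Multiplication/division keeps the fewest significant figures: 2.7899 → 5 s.f., 6.3 × 10^3 → 2 s.f., 0.0846 → 3 s.f.; limit is 2.
Rounded to 2 significant figures: 0.0052.

0.0052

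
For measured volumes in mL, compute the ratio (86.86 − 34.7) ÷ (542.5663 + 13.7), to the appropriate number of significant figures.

86.86 − 34.7 = 52.16, limited to 1 d.p. → 3 s.f.; 542.5663 + 13.7 = 556.2663, limited to 1 d.p. → 4 s.f.
Carrying full precision, 52.16 ÷ 556.2663 = 0.0937680387972…; keep min(3, 4) = 3 s.f.
Rounded to 3 significant figures: 0.0938.

0.0938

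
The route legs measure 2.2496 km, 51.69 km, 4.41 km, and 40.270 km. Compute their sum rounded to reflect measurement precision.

2.2496 km + 51.69 km + 4.41 km + 40.270 km = 98.6196 km.
Addition/subtraction keeps the fewest decimal places: 2.2496 → 4 decimal places, 51.69 → 2 decimal places, 4.41 → 2 decimal places, 40.270 → 3 decimal places; limit is 2.
Rounded to 2 decimal places: 98.62 km.

98.62 km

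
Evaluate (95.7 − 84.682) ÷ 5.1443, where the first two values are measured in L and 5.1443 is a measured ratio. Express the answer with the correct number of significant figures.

2.14 L

95.7 L − 84.682 L = 11.018 L; the difference is limited to 1 decimal place (3 s.f.).
Carrying full precision, 11.018 ÷ 5.1443 = 2.14178799837… L; 5.1443 has 5 s.f., so the result keeps min(3, 5) = 3 s.f.
Rounded to 3 significant figures: 2.14 L.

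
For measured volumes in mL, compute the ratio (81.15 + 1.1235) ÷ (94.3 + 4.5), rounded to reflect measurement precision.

0.833

81.15 + 1.1235 = 82.2735, limited to 2 d.p. → 4 s.f.; 94.3 + 4.5 = 98.8, limited to 1 d.p. → 3 s.f.
Carrying full precision, 82.2735 ÷ 98.8 = 0.832727732794…; keep min(4, 3) = 3 s.f.
Rounded to 3 significant figures: 0.833.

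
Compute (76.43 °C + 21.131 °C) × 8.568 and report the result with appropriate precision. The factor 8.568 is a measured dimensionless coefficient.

76.43 °C + 21.131 °C = 97.561 °C; the sum is limited to 2 decimal places (4 s.f.).
Carrying full precision, 97.561 × 8.568 = 835.902648 °C; 8.568 has 4 s.f., so the result keeps min(4, 4) = 4 s.f.
Rounded to 4 significant figures: 835.9 °C.

835.9 °C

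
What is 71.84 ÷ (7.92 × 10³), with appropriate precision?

71.84 ÷ (7.92 × 10³) = 0.00907070707071…
Multiplication/division keeps the fewest significant figures: 71.84 → 4 s.f., 7.92 × 10³ → 3 s.f.; limit is 3.
Rounded to 3 significant figures: 9.07 × 10⁻³.

9.07 × 10⁻³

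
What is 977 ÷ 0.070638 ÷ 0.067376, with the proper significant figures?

977 ÷ 0.070638 ÷ 0.067376 = 205282.035446…
Multiplication/division keeps the fewest significant figures: 977 → 3 s.f., 0.070638 → 5 s.f., 0.067376 → 5 s.f.; limit is 3.
Rounded to 3 significant figures: 2.05 × 10⁵.

2.05 × 10⁵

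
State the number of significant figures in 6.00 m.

6.00: trailing zeros after a decimal point are significant.

3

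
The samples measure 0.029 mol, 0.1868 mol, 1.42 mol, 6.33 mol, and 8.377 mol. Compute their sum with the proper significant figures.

16.34 mol

0.029 mol + 0.1868 mol + 1.42 mol + 6.33 mol + 8.377 mol = 16.3428 mol.
Addition/subtraction keeps the fewest decimal places: 0.029 → 3 decimal places, 0.1868 → 4 decimal places, 1.42 → 2 decimal places, 6.33 → 2 decimal places, 8.377 → 3 decimal places; limit is 2.
Rounded to 2 decimal places: 16.34 mol.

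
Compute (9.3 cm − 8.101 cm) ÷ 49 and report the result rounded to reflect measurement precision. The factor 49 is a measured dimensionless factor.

0.024 cm

9.3 cm − 8.101 cm = 1.199 cm; the difference is limited to 1 decimal place (2 s.f.).
Carrying full precision, 1.199 ÷ 49 = 0.0244693877551… cm; 49 has 2 s.f., so the result keeps min(2, 2) = 2 s.f.
Rounded to 2 significant figures: 0.024 cm.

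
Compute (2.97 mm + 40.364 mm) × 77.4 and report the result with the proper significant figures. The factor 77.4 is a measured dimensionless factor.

2.97 mm + 40.364 mm = 43.334 mm; the sum is limited to 2 decimal places (4 s.f.).
Carrying full precision, 43.334 × 77.4 = 3354.0516 mm; 77.4 has 3 s.f., so the result keeps min(4, 3) = 3 s.f.
Rounded to 3 significant figures: 3.35 × 10^3 mm.

3.35 × 10^3 mm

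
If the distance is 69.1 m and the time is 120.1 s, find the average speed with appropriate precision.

0.575 m/s

average speed = 69.1 m ÷ 120.1 s = 0.575353871774… m/s.
69.1 has 3 significant figures; 120.1 has 4.
Division/multiplication keeps the fewest: 3 significant figures.
Rounded: 0.575 m/s.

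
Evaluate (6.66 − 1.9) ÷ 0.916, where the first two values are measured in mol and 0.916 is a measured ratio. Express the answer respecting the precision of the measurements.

6.66 mol − 1.9 mol = 4.76 mol; the difference is limited to 1 decimal place (2 s.f.).
Carrying full precision, 4.76 ÷ 0.916 = 5.19650655022… mol; 0.916 has 3 s.f., so the result keeps min(2, 3) = 2 s.f.
Rounded to 2 significant figures: 5.2 mol.

5.2 mol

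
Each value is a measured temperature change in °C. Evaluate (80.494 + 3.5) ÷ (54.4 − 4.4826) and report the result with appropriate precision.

80.494 + 3.5 = 83.994, limited to 1 d.p. → 3 s.f.; 54.4 − 4.4826 = 49.9174, limited to 1 d.p. → 3 s.f.
Carrying full precision, 83.994 ÷ 49.9174 = 1.68265975391…; keep min(3, 3) = 3 s.f.
Rounded to 3 significant figures: 1.68.

1.68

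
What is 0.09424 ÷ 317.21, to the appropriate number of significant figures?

0.09424 ÷ 317.21 = 0.000297090255667…
Multiplication/division keeps the fewest significant figures: 0.09424 → 4 s.f., 317.21 → 5 s.f.; limit is 4.
Rounded to 4 significant figures: 2.971 × 10^-4.

2.971 × 10^-4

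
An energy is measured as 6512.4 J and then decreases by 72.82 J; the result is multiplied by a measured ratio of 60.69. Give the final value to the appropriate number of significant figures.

3.908 × 10^5 J

6512.4 J − 72.82 J = 6439.58 J; the difference is limited to 1 decimal place (5 s.f.).
Carrying full precision, 6439.58 × 60.69 = 390818.1102 J; 60.69 has 4 s.f., so the result keeps min(5, 4) = 4 s.f.
Rounded to 4 significant figures: 3.908 × 10^5 J.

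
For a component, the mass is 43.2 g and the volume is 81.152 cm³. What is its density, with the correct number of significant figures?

5.32 × 10⁻¹ g/cm³

density = 43.2 g ÷ 81.152 cm³ = 0.532334384858… g/cm³.
43.2 has 3 significant figures; 81.152 has 5.
Division/multiplication keeps the fewest: 3 significant figures.
Rounded: 5.32 × 10⁻¹ g/cm³.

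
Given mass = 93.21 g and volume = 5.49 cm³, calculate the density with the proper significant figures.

density = 93.21 g ÷ 5.49 cm³ = 16.9781420765… g/cm³.
93.21 has 4 significant figures; 5.49 has 3.
Division/multiplication keeps the fewest: 3 significant figures.
Rounded: 17.0 g/cm³.

17.0 g/cm³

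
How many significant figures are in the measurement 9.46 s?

3

9.46: every digit is nonzero and significant.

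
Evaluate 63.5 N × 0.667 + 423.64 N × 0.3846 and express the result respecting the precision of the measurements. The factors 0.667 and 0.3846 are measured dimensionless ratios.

205.3 N

63.5 × 0.667 = 42.3545 → 42.4 N (3 s.f., last digit at the 10^-1 place).
423.64 × 0.3846 = 162.931944 → 162.9 N (4 s.f., last digit at the 10^-1 place).
Sum: 205.286444 N; keep the coarser place, 10^-1.
Result: 205.3 N.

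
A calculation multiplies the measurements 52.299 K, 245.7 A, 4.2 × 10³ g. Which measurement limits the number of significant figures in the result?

4.2 × 10³ g

52.299 K → 5 s.f.; 245.7 A → 4 s.f.; 4.2 × 10³ g → 2 s.f.
The fewest is 2 significant figures, from 4.2 × 10³ g.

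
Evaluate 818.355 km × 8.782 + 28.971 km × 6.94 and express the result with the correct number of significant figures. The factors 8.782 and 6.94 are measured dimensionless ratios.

7388 km

818.355 × 8.782 = 7186.79361 → 7187 km (4 s.f., last digit at the 10^0 place).
28.971 × 6.94 = 201.05874 → 201 km (3 s.f., last digit at the 10^0 place).
Sum: 7387.85235 km; keep the coarser place, 10^0.
Result: 7388 km.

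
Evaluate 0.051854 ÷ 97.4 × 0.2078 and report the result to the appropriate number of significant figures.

0.051854 ÷ 97.4 × 0.2078 = 0.000110628965092…
Multiplication/division keeps the fewest significant figures: 0.051854 → 5 s.f., 97.4 → 3 s.f., 0.2078 → 4 s.f.; limit is 3.
Rounded to 3 significant figures: 1.11 × 10⁻⁴.

1.11 × 10⁻⁴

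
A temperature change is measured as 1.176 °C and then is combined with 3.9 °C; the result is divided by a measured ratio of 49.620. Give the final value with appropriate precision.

1.176 °C + 3.9 °C = 5.076 °C; the sum is limited to 1 decimal place (2 s.f.).
Carrying full precision, 5.076 ÷ 49.620 = 0.102297460701… °C; 49.620 has 5 s.f., so the result keeps min(2, 5) = 2 s.f.
Rounded to 2 significant figures: 0.10 °C.

0.10 °C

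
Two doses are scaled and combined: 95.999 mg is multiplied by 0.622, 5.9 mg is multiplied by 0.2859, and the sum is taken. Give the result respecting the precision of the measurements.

95.999 × 0.622 = 59.711378 → 59.7 mg (3 s.f., last digit at the 10^-1 place).
5.9 × 0.2859 = 1.68681 → 1.7 mg (2 s.f., last digit at the 10^-1 place).
Sum: 61.398188 mg; keep the coarser place, 10^-1.
Result: 61.4 mg.

61.4 mg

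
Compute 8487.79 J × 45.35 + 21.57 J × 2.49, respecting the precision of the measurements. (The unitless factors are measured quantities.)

8487.79 × 45.35 = 384921.2765 → 3.849 × 10^5 J (4 s.f., last digit at the 10^2 place).
21.57 × 2.49 = 53.7093 → 53.7 J (3 s.f., last digit at the 10^-1 place).
Sum: 384974.9858 J; keep the coarser place, 10^2.
Result: 3.850 × 10^5 J.

3.850 × 10^5 J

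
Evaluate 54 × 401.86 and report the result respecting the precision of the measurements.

54 × 401.86 = 21700.44
Multiplication/division keeps the fewest significant figures: 54 → 2 s.f., 401.86 → 5 s.f.; limit is 2.
Rounded to 2 significant figures: 2.2 × 10^4.

2.2 × 10^4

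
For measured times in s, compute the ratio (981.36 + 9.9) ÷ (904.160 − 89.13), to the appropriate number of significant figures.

981.36 + 9.9 = 991.26, limited to 1 d.p. → 4 s.f.; 904.160 − 89.13 = 815.030, limited to 2 d.p. → 5 s.f.
Carrying full precision, 991.26 ÷ 815.030 = 1.21622516963…; keep min(4, 5) = 4 s.f.
Rounded to 4 significant figures: 1.216.

1.216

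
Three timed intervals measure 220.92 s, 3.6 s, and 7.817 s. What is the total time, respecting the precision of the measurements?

220.92 s + 3.6 s + 7.817 s = 232.337 s.
Addition/subtraction keeps the fewest decimal places: 220.92 → 2 decimal places, 3.6 → 1 decimal place, 7.817 → 3 decimal places; limit is 1.
Rounded to 1 decimal place: 2.323 × 10² s.

2.323 × 10² s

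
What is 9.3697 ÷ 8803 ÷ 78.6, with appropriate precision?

9.3697 ÷ 8803 ÷ 78.6 = 0.0000135416766028…
Multiplication/division keeps the fewest significant figures: 9.3697 → 5 s.f., 8803 → 4 s.f., 78.6 → 3 s.f.; limit is 3.
Rounded to 3 significant figures: 1.35 × 10^-5.

1.35 × 10^-5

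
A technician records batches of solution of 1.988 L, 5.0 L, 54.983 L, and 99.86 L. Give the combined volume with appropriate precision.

1.988 L + 5.0 L + 54.983 L + 99.86 L = 161.831 L.
Addition/subtraction keeps the fewest decimal places: 1.988 → 3 decimal places, 5.0 → 1 decimal place, 54.983 → 3 decimal places, 99.86 → 2 decimal places; limit is 1.
Rounded to 1 decimal place: 161.8 L.

161.8 L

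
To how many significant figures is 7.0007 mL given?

7.0007: zeros between nonzero digits are significant.

5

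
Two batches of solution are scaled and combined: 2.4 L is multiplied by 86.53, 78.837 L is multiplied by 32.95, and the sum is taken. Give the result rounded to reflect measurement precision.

2.4 × 86.53 = 207.672 → 2.1 × 10^2 L (2 s.f., last digit at the 10^1 place).
78.837 × 32.95 = 2597.67915 → 2598 L (4 s.f., last digit at the 10^0 place).
Sum: 2805.35115 L; keep the coarser place, 10^1.
Result: 2.81 × 10^3 L.

2.81 × 10^3 L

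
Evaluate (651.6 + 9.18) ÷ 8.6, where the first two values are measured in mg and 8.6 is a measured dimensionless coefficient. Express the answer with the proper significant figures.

651.6 mg + 9.18 mg = 660.78 mg; the sum is limited to 1 decimal place (4 s.f.).
Carrying full precision, 660.78 ÷ 8.6 = 76.8348837209… mg; 8.6 has 2 s.f., so the result keeps min(4, 2) = 2 s.f.
Rounded to 2 significant figures: 77 mg.

77 mg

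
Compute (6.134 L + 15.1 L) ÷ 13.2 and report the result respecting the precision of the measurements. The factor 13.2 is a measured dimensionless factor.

1.61 L

6.134 L + 15.1 L = 21.234 L; the sum is limited to 1 decimal place (3 s.f.).
Carrying full precision, 21.234 ÷ 13.2 = 1.60863636364… L; 13.2 has 3 s.f., so the result keeps min(3, 3) = 3 s.f.
Rounded to 3 significant figures: 1.61 L.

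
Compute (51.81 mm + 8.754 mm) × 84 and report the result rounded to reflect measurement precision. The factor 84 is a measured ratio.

5.1 × 10^3 mm

51.81 mm + 8.754 mm = 60.564 mm; the sum is limited to 2 decimal places (4 s.f.).
Carrying full precision, 60.564 × 84 = 5087.376 mm; 84 has 2 s.f., so the result keeps min(4, 2) = 2 s.f.
Rounded to 2 significant figures: 5.1 × 10^3 mm.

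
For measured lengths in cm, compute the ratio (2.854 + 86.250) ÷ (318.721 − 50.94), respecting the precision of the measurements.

2.854 + 86.250 = 89.104, limited to 3 d.p. → 5 s.f.; 318.721 − 50.94 = 267.781, limited to 2 d.p. → 5 s.f.
Carrying full precision, 89.104 ÷ 267.781 = 0.332749522931…; keep min(5, 5) = 5 s.f.
Rounded to 5 significant figures: 3.3275 × 10⁻¹.

3.3275 × 10⁻¹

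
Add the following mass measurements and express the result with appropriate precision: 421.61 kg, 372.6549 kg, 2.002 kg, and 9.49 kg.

421.61 kg + 372.6549 kg + 2.002 kg + 9.49 kg = 805.7569 kg.
Addition/subtraction keeps the fewest decimal places: 421.61 → 2 decimal places, 372.6549 → 4 decimal places, 2.002 → 3 decimal places, 9.49 → 2 decimal places; limit is 2.
Rounded to 2 decimal places: 805.76 kg.

805.76 kg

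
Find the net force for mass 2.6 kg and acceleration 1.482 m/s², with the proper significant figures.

3.9 N

net force = 2.6 kg × 1.482 m/s² = 3.8532 N.
2.6 has 2 significant figures; 1.482 has 4.
Division/multiplication keeps the fewest: 2 significant figures.
Rounded: 3.9 N.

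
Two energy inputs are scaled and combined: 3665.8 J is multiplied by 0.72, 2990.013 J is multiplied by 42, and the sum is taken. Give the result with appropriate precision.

3665.8 × 0.72 = 2639.376 → 2.6 × 10^3 J (2 s.f., last digit at the 10^2 place).
2990.013 × 42 = 125580.546 → 1.3 × 10^5 J (2 s.f., last digit at the 10^4 place).
Sum: 128219.922 J; keep the coarser place, 10^4.
Result: 1.3 × 10^5 J.

1.3 × 10^5 J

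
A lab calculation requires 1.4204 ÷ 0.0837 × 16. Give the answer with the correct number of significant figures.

1.4204 ÷ 0.0837 × 16 = 271.522102748…
Multiplication/division keeps the fewest significant figures: 1.4204 → 5 s.f., 0.0837 → 3 s.f., 16 → 2 s.f.; limit is 2.
Rounded to 2 significant figures: 2.7 × 10^2.

2.7 × 10^2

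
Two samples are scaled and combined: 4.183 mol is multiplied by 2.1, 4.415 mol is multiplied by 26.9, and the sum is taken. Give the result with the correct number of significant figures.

4.183 × 2.1 = 8.7843 → 8.8 mol (2 s.f., last digit at the 10^-1 place).
4.415 × 26.9 = 118.7635 → 119 mol (3 s.f., last digit at the 10^0 place).
Sum: 127.5478 mol; keep the coarser place, 10^0.
Result: 128 mol.

128 mol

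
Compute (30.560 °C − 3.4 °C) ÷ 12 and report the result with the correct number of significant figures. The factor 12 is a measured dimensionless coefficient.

30.560 °C − 3.4 °C = 27.160 °C; the difference is limited to 1 decimal place (3 s.f.).
Carrying full precision, 27.160 ÷ 12 = 2.26333333333… °C; 12 has 2 s.f., so the result keeps min(3, 2) = 2 s.f.
Rounded to 2 significant figures: 2.3 °C.

2.3 °C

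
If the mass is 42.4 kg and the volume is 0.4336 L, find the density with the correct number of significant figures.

97.8 kg/L

density = 42.4 kg ÷ 0.4336 L = 97.7859778598… kg/L.
42.4 has 3 significant figures; 0.4336 has 4.
Division/multiplication keeps the fewest: 3 significant figures.
Rounded: 97.8 kg/L.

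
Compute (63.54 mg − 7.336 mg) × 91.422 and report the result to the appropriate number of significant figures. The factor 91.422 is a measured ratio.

5138 mg

63.54 mg − 7.336 mg = 56.204 mg; the difference is limited to 2 decimal places (4 s.f.).
Carrying full precision, 56.204 × 91.422 = 5138.282088 mg; 91.422 has 5 s.f., so the result keeps min(4, 5) = 4 s.f.
Rounded to 4 significant figures: 5138 mg.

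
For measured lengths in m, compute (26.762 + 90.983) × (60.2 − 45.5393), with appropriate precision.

1.73 × 10^3 m²

26.762 + 90.983 = 117.745, limited to 3 d.p. → 6 s.f.; 60.2 − 45.5393 = 14.6607, limited to 1 d.p. → 3 s.f.
Carrying full precision, 117.745 × 14.6607 = 1726.2241215; keep min(6, 3) = 3 s.f.
Rounded to 3 significant figures: 1.73 × 10^3 m².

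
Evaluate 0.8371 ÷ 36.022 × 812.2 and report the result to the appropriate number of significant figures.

0.8371 ÷ 36.022 × 812.2 = 18.8743717728…
Multiplication/division keeps the fewest significant figures: 0.8371 → 4 s.f., 36.022 → 5 s.f., 812.2 → 4 s.f.; limit is 4.
Rounded to 4 significant figures: 18.87.

18.87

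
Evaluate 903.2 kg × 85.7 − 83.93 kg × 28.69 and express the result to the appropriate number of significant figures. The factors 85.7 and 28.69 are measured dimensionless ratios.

7.50 × 10⁴ kg

903.2 × 85.7 = 77404.24 → 7.74 × 10⁴ kg (3 s.f., last digit at the 10^2 place).
83.93 × 28.69 = 2407.9517 → 2408 kg (4 s.f., last digit at the 10^0 place).
Difference: 74996.2883 kg; keep the coarser place, 10^2.
Result: 7.50 × 10⁴ kg.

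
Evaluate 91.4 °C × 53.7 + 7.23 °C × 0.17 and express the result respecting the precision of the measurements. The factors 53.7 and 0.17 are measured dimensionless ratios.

4.91 × 10^3 °C

91.4 × 53.7 = 4908.18 → 4.91 × 10^3 °C (3 s.f., last digit at the 10^1 place).
7.23 × 0.17 = 1.2291 → 1.2 °C (2 s.f., last digit at the 10^-1 place).
Sum: 4909.4091 °C; keep the coarser place, 10^1.
Result: 4.91 × 10^3 °C.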